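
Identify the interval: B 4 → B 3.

Descending from B4 to B3 is the same interval as ascending B3 to B4.
B to B is the same letter name, plus an octave — that makes it an octave of some quality.
B3 to B4 is 12 semitones, matching the perfect octave exactly, so the quality is perfect.

perfect octave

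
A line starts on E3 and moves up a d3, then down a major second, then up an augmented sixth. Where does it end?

D4

E3 up a diminished third → Gb3 (2 semitones).
A major second down from Gb3 is Fb3.
Fb3 up an augmented sixth → D4 (10 semitones).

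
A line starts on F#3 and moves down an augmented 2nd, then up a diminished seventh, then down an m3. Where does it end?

F#3 down an augmented second → Eb3 (3 semitones).
Eb3 up a diminished seventh → Dbb4 (9 semitones).
A minor third down from Dbb4 is Bbb3.

Bbb3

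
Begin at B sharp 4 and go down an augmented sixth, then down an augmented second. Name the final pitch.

Down an augmented sixth from B#4: D4 (10 semitones down).
Down an augmented second from D4: Cb4 (3 semitones down).

C flat 4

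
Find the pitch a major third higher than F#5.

Three letter names up from F: A.
A major third spans 4 semitones, so from F#5 the target pitch is A#5.

A#5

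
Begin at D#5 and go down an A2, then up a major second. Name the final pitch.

An augmented second down from D#5 is C5.
A major second up from C5 is D5.

D5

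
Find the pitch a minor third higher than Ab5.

Three letter names up from A: C.
Moving 3 semitones up from Ab5 (the size of a minor third) reaches Cb6.

Cb6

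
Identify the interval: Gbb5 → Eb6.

G to E spans six letter names (G-A-B-C-D-E): a sixth.
Gbb5 to Eb6 spans 10 semitones — one semitone wider than the major sixth (9) — giving an augmented sixth.

augmented 6th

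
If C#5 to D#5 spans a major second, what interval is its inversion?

m7

Inverted interval numbers add to nine, so a second pairs with a seventh (2 + 7 = 9).
The quality also flips — major becomes minor — giving a minor seventh.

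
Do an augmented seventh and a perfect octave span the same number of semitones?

Yes

An augmented seventh spans 12 semitones, and a perfect octave also spans 12 semitones — they're enharmonic.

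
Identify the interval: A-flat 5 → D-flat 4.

Descending from Ab5 to Db4 is the same interval as ascending Db4 to Ab5.
D to A spans five letter names (D-E-F-G-A), plus an octave — that makes it a twelfth of some quality.
Db4 to Ab5 is 19 semitones, matching the perfect twelfth exactly, so the quality is perfect.
(Equivalently, a compound perfect fifth: a perfect fifth plus an octave.)

P12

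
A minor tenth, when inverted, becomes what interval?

First reduce the compound minor tenth to its simple form, a minor third.
The rule of nine gives the new number: 9 − 3 = 6, so a third becomes a sixth.
The quality also flips — minor becomes major — giving a major sixth.

major 6th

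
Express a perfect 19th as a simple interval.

perfect 5th

Each octave removed subtracts seven from the number: 19 − 14 = 5.
Quality carries through unchanged, so the simple form is a perfect fifth.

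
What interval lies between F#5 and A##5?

augmented 3rd

F to A spans three letter names (F-G-A), so the interval is some kind of third.
F#5 to A##5 spans 5 semitones — one semitone wider than the major third (4) — giving an augmented third.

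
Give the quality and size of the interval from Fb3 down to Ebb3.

Descending from Fb3 to Ebb3 is the same interval as ascending Ebb3 to Fb3.
E to F spans two letter names (E-F), so the interval is some kind of second.
Ebb3 to Fb3 is 2 semitones, matching the major second exactly, so the quality is major.

M2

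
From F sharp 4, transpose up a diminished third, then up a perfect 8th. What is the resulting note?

A flat 5

F#4 up a diminished third → Ab4 (2 semitones).
A perfect octave up from Ab4 is Ab5.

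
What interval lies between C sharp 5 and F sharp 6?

perfect eleventh

C to F spans four letter names (C-D-E-F), plus an octave — that makes it an eleventh of some quality.
C#5 to F#6 is 17 semitones, matching the perfect eleventh exactly, so the quality is perfect.
(Equivalently, a compound perfect fourth: a perfect fourth plus an octave.)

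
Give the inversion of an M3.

Inverted interval numbers add to nine, so a third pairs with a sixth (3 + 6 = 9).
And major becomes minor under inversion, so we get a minor sixth.

minor sixth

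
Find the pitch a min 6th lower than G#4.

B#3

The sixth takes the letter from G down to B.
Moving 8 semitones down from G#4 (the size of a minor sixth) reaches B#3.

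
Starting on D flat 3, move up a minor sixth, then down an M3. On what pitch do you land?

G double-flat 3

A minor sixth up from Db3 is Bbb3.
A major third down from Bbb3 is Gbb3.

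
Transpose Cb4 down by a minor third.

Ab3

The third takes the letter from C down to A.
A minor third is 3 semitones; 3 semitones down from Cb4 gives Ab3.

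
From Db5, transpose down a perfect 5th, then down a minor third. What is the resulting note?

Eb4

Down a perfect fifth from Db5: Gb4 (7 semitones down).
Gb4 down a minor third → Eb4 (3 semitones).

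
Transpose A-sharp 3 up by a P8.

An octave keeps the letter name A, an octave up from A.
A perfect octave is 12 semitones; 12 semitones up from A#3 gives A#4.

A-sharp 4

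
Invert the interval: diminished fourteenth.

augmented second

First reduce the compound diminished fourteenth to its simple form, a diminished seventh.
Inverted interval numbers add to nine, so a seventh pairs with a second (7 + 2 = 9).
And diminished becomes augmented under inversion, so we get an augmented second.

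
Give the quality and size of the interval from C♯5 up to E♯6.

C to E spans three letter names (C-D-E), plus an octave: a tenth.
Counting semitones, C#5→E#6 is 16, which is the major tenth.
(Equivalently, a compound major third: a major third plus an octave.)

major 10th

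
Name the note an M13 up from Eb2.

C4

Counting six letter names plus an octave up from E lands on C.
Moving 21 semitones up from Eb2 (the size of a major thirteenth) reaches C4.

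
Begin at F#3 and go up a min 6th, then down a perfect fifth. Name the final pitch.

G3

A minor sixth up from F#3 is D4.
Down a perfect fifth from D4: G3 (7 semitones down).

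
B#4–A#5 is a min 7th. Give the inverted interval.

major second

Inverted interval numbers add to nine, so a seventh pairs with a second (7 + 2 = 9).
The quality also flips — minor becomes major — giving a major second.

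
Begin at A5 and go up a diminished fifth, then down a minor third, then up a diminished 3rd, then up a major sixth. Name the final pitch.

A diminished fifth up from A5 is Eb6.
A minor third down from Eb6 is C6.
A diminished third up from C6 is Ebb6.
Up a major sixth from Ebb6: Cb7 (9 semitones up).

Cb7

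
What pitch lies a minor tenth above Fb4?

Abb5

Three letters up from F (plus an octave) reaches A.
Moving 15 semitones up from Fb4 (the size of a minor tenth) reaches Abb5.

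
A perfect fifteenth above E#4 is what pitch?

A fifteenth keeps the letter name E, two octaves up from E.
A perfect fifteenth spans 24 semitones, so from E#4 the target pitch is E#6.

E#6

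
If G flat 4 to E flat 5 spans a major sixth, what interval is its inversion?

The rule of nine gives the new number: 9 − 6 = 3, so a sixth becomes a third.
Quality inverts too: major becomes minor. That makes the inversion a minor third.

minor 3rd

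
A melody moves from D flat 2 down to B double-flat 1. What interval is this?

major 3rd

Descending from Db2 to Bbb1 is the same interval as ascending Bbb1 to Db2.
B to D spans three letter names (B-C-D): a third.
Bbb1 to Db2 is 4 semitones, matching the major third exactly, so the quality is major.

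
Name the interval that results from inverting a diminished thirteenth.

First reduce the compound diminished thirteenth to its simple form, a diminished sixth.
Interval numbers invert to sum to nine: 6 + 3 = 9, so a sixth inverts to a third.
The quality also flips — diminished becomes augmented — giving an augmented third.

A3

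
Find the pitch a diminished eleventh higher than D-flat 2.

G-double-flat 3

The eleventh's letter: D up four letter names plus an octave → G.
Moving 16 semitones up from Db2 (the size of a diminished eleventh) reaches Gbb3.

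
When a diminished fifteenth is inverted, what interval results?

A1

First reduce the compound diminished fifteenth to its simple form, a diminished octave.
Interval numbers invert to sum to nine: 8 + 1 = 9, so an octave inverts to a unison.
And diminished becomes augmented under inversion, so we get an augmented unison.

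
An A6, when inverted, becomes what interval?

Interval numbers invert to sum to nine: 6 + 3 = 9, so a sixth inverts to a third.
And augmented becomes diminished under inversion, so we get a diminished third.

diminished third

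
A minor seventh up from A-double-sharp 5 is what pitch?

G-double-sharp 6

Seven letter names up from A: G.
A minor seventh is 10 semitones; 10 semitones up from A##5 gives G##6.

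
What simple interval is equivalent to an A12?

Subtracting seven from the interval number removes an octave: 12 − 7 = 5.
So an augmented twelfth is an octave plus an augmented fifth. The quality is unchanged.

A5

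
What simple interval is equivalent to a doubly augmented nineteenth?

Subtracting seven from the interval number removes an octave: 19 − 14 = 5.
Quality carries through unchanged, so the simple form is a doubly augmented fifth.

doubly augmented fifth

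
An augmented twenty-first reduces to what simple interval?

Each octave removed subtracts seven from the number: 21 − 14 = 7.
Quality carries through unchanged, so the simple form is an augmented seventh.

augmented 7th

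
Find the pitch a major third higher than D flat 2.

F 2

Three letter names up from D: F.
A major third spans 4 semitones, so from Db2 the target pitch is F2.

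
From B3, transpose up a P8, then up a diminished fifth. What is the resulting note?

F5

Up a perfect octave from B3: B4 (12 semitones up).
Up a diminished fifth from B4: F5 (6 semitones up).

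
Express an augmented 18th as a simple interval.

Subtracting seven from the interval number removes an octave: 18 − 14 = 4.
Quality carries through unchanged, so the simple form is an augmented fourth.

augmented 4th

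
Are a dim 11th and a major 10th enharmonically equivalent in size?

A diminished eleventh = 16 semitones = a major tenth; enharmonically equal.

Yes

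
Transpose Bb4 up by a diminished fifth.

Counting five letter names up from B lands on F.
Moving 6 semitones up from Bb4 (the size of a diminished fifth) reaches Fb5.

Fb5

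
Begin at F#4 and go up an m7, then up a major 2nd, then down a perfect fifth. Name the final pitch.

F#4 up a minor seventh → E5 (10 semitones).
E5 up a major second → F#5 (2 semitones).
Down a perfect fifth from F#5: B4 (7 semitones down).

B4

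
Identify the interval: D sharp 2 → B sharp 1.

Descending from D#2 to B#1 is the same interval as ascending B#1 to D#2.
B to D spans three letter names (B-C-D) — that makes it a third of some quality.
A major third would be 4 semitones, but B#1 to D#2 is 3 — one semitone narrower, making it a minor third.

m3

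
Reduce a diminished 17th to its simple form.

Each octave removed subtracts seven from the number: 17 − 14 = 3.
So a diminished seventeenth is 2 octaves plus a diminished third. The quality is unchanged.

diminished third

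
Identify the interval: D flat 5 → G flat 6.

D to G spans four letter names (D-E-F-G), plus an octave, so the interval is some kind of eleventh.
Db5 to Gb6 is 17 semitones, matching the perfect eleventh exactly, so the quality is perfect.
(Equivalently, a compound perfect fourth: a perfect fourth plus an octave.)

P11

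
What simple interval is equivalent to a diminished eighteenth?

diminished 4th

Subtracting seven from the interval number removes an octave: 18 − 14 = 4.
Quality carries through unchanged, so the simple form is a diminished fourth.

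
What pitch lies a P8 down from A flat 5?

For an octave the letter name doesn't change: still A, an octave down.
A perfect octave spans 12 semitones, so from Ab5 the target pitch is Ab4.

A flat 4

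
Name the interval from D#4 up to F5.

diminished 10th

D to F spans three letter names (D-E-F), plus an octave — that makes it a tenth of some quality.
A major tenth would be 16 semitones; D#4 to F5 is 14, two semitones narrower, so the interval is diminished.
(Equivalently, a compound diminished third: a diminished third plus an octave.)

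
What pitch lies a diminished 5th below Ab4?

D4

The fifth takes the letter from A down to D.
A diminished fifth spans 6 semitones, so from Ab4 the target pitch is D4.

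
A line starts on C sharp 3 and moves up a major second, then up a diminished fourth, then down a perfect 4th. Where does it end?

D 3

C#3 up a major second → D#3 (2 semitones).
A diminished fourth up from D#3 is G3.
G3 down a perfect fourth → D3 (5 semitones).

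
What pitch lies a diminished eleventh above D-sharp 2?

Four letters up from D (plus an octave) reaches G.
A diminished eleventh is 16 semitones; 16 semitones up from D#2 gives G3.

G 3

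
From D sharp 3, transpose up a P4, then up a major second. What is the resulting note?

A sharp 3

A perfect fourth up from D#3 is G#3.
A major second up from G#3 is A#3.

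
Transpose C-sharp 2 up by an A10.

Three letters up from C (plus an octave) reaches E.
Moving 17 semitones up from C#2 (the size of an augmented tenth) reaches E##3.

E-double-sharp 3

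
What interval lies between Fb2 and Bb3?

F to B spans four letter names (F-G-A-B), plus an octave, so the interval is some kind of eleventh.
A perfect eleventh would be 17 semitones; Fb2 to Bb3 is 18, one semitone wider, so the interval is augmented.
(Equivalently, a compound augmented fourth: an augmented fourth plus an octave.)

augmented 11th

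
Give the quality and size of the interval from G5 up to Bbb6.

diminished 10th

G to B spans three letter names (G-A-B), plus an octave: a tenth.
A major tenth would be 16 semitones; G5 to Bbb6 is 14, two semitones narrower, so the interval is diminished.
(Equivalently, a compound diminished third: a diminished third plus an octave.)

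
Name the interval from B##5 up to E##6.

perfect 4th

B to E spans four letter names (B-C-D-E): a fourth.
B##5 to E##6 is 5 semitones, matching the perfect fourth exactly, so the quality is perfect.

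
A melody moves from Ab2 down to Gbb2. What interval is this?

augmented second

Descending from Ab2 to Gbb2 is the same interval as ascending Gbb2 to Ab2.
G to A spans two letter names (G-A): a second.
Gbb2 to Ab2 spans 3 semitones — one semitone wider than the major second (2) — giving an augmented second.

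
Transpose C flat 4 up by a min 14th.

Counting seven letter names plus an octave up from C lands on B.
Moving 22 semitones up from Cb4 (the size of a minor fourteenth) reaches Bbb5.

B double-flat 5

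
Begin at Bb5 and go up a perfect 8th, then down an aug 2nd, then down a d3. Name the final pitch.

Bb5 up a perfect octave → Bb6 (12 semitones).
An augmented second down from Bb6 is Abb6.
Down a diminished third from Abb6: F6 (2 semitones down).

F6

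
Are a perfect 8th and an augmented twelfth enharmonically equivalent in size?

A perfect octave is 12 semitones but an augmented twelfth is 20 semitones — different sizes.

No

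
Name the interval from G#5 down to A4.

Descending from G#5 to A4 is the same interval as ascending A4 to G#5.
A to G spans seven letter names (A-B-C-D-E-F-G), so the interval is some kind of seventh.
The major seventh spans 11 semitones, and A4 to G#5 is exactly 11 semitones — so this is a major seventh.

major seventh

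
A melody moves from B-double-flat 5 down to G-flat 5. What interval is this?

minor 3rd

Descending from Bbb5 to Gb5 is the same interval as ascending Gb5 to Bbb5.
G to B spans three letter names (G-A-B), so the interval is some kind of third.
A major third would be 4 semitones, but Gb5 to Bbb5 is 3 — one semitone narrower, making it a minor third.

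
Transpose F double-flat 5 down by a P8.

F double-flat 4

The letter stays F (same as the start), shifted an octave down.
A perfect octave is 12 semitones; 12 semitones down from Fbb5 gives Fbb4.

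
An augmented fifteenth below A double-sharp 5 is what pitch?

A sharp 3

For a fifteenth the letter name doesn't change: still A, two octaves down.
Moving 25 semitones down from A##5 (the size of an augmented fifteenth) reaches A#3.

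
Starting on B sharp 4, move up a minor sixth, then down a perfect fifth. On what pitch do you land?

Up a minor sixth from B#4: G#5 (8 semitones up).
Down a perfect fifth from G#5: C#5 (7 semitones down).

C sharp 5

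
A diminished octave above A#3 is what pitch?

A4

The letter stays A (same as the start), shifted an octave up.
Moving 11 semitones up from A#3 (the size of a diminished octave) reaches A4.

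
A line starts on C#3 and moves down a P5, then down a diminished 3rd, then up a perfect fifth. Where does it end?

Down a perfect fifth from C#3: F#2 (7 semitones down).
Down a diminished third from F#2: D##2 (2 semitones down).
D##2 up a perfect fifth → A##2 (7 semitones).

A##2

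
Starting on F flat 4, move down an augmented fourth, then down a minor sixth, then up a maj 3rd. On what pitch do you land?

G flat 3

An augmented fourth down from Fb4 is Cbb4.
Down a minor sixth from Cbb4: Ebb3 (8 semitones down).
A major third up from Ebb3 is Gb3.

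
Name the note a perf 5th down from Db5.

Gb4

Counting five letter names down from D lands on G.
Moving 7 semitones down from Db5 (the size of a perfect fifth) reaches Gb4.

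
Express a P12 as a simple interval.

Subtracting seven from the interval number removes an octave: 12 − 7 = 5.
So a perfect twelfth is an octave plus a perfect fifth. The quality is unchanged.

P5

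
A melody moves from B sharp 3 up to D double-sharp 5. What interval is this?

B to D spans three letter names (B-C-D), plus an octave, so the interval is some kind of tenth.
B#3 to D##5 is 16 semitones, matching the major tenth exactly, so the quality is major.
(Equivalently, a compound major third: a major third plus an octave.)

M10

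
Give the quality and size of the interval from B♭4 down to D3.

minor thirteenth

Descending from Bb4 to D3 is the same interval as ascending D3 to Bb4.
D to B spans six letter names (D-E-F-G-A-B), plus an octave — that makes it a thirteenth of some quality.
At 20 semitones, D3→Bb4 falls one short of a major thirteenth: minor.
(Equivalently, a compound minor sixth: a minor sixth plus an octave.)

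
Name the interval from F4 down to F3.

perfect 8th

Descending from F4 to F3 is the same interval as ascending F3 to F4.
F to F is the same letter name, plus an octave — that makes it an octave of some quality.
The perfect octave spans 12 semitones, and F3 to F4 is exactly 12 semitones — so this is a perfect octave.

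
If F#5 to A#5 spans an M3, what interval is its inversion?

minor 6th

Inverted interval numbers add to nine, so a third pairs with a sixth (3 + 6 = 9).
Quality inverts too: major becomes minor. That makes the inversion a minor sixth.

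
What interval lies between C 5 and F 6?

C to F spans four letter names (C-D-E-F), plus an octave — that makes it an eleventh of some quality.
C5 to F6 is 17 semitones, matching the perfect eleventh exactly, so the quality is perfect.
(Equivalently, a compound perfect fourth: a perfect fourth plus an octave.)

perfect 11th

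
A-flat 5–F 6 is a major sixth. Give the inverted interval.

m3

Inverted interval numbers add to nine, so a sixth pairs with a third (6 + 3 = 9).
The quality also flips — major becomes minor — giving a minor third.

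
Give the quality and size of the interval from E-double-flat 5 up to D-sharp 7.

E to D spans seven letter names (E-F-G-A-B-C-D), plus an octave: a fourteenth.
Ebb5 to D#7 spans 25 semitones — two semitones wider than the major fourteenth (23) — giving a doubly augmented fourteenth.
(Equivalently, a compound doubly augmented seventh: a doubly augmented seventh plus an octave.)

doubly augmented 14th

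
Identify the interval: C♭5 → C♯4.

Descending from Cb5 to C#4 is the same interval as ascending C#4 to Cb5.
C to C is the same letter name, plus an octave — that makes it an octave of some quality.
The perfect octave is 12 semitones; here we have 10, two semitones narrower: doubly diminished.

dd8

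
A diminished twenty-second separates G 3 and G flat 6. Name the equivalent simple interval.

diminished 8th

Take out 2 octaves (14 from the number): 22 − 14 = 8.
Quality carries through unchanged, so the simple form is a diminished octave.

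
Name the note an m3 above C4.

Eb4

Three letter names up from C: E.
Moving 3 semitones up from C4 (the size of a minor third) reaches Eb4.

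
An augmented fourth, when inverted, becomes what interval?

diminished 5th

The rule of nine gives the new number: 9 − 4 = 5, so a fourth becomes a fifth.
And augmented becomes diminished under inversion, so we get a diminished fifth.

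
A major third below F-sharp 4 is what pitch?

The third takes the letter from F down to D.
Moving 4 semitones down from F#4 (the size of a major third) reaches D4.

D 4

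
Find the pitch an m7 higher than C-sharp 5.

Counting seven letter names up from C lands on B.
Moving 10 semitones up from C#5 (the size of a minor seventh) reaches B5.

B 5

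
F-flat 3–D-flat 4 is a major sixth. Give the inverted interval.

minor third

Inverted interval numbers add to nine, so a sixth pairs with a third (6 + 3 = 9).
Quality inverts too: major becomes minor. That makes the inversion a minor third.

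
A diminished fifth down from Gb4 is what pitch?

Five letter names down from G: C.
Moving 6 semitones down from Gb4 (the size of a diminished fifth) reaches C4.

C4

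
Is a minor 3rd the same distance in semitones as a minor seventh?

No

A minor third spans 3 semitones; a minor seventh spans 10 semitones. They differ by 7.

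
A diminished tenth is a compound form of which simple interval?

diminished third

Take out an octave (7 from the number): 10 − 7 = 3.
That makes a diminished tenth a compound diminished third — an octave plus a diminished third.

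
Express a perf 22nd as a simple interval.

Take out 2 octaves (14 from the number): 22 − 14 = 8.
Quality carries through unchanged, so the simple form is a perfect octave.

perfect 8th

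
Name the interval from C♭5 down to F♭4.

Descending from Cb5 to Fb4 is the same interval as ascending Fb4 to Cb5.
F to C spans five letter names (F-G-A-B-C) — that makes it a fifth of some quality.
Fb4 to Cb5 is 7 semitones, matching the perfect fifth exactly, so the quality is perfect.

perfect fifth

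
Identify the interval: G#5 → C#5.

Descending from G#5 to C#5 is the same interval as ascending C#5 to G#5.
C to G spans five letter names (C-D-E-F-G), so the interval is some kind of fifth.
Counting semitones, C#5→G#5 is 7, which is the perfect fifth.

perfect fifth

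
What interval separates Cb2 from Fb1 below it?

perfect fifth

Descending from Cb2 to Fb1 is the same interval as ascending Fb1 to Cb2.
F to C spans five letter names (F-G-A-B-C), so the interval is some kind of fifth.
Fb1 to Cb2 is 7 semitones, matching the perfect fifth exactly, so the quality is perfect.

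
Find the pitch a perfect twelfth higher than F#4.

The twelfth's letter: F up five letter names plus an octave → C.
Moving 19 semitones up from F#4 (the size of a perfect twelfth) reaches C#6.

C#6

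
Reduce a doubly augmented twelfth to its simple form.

Each octave removed subtracts seven from the number: 12 − 7 = 5.
Quality carries through unchanged, so the simple form is a doubly augmented fifth.

doubly augmented 5th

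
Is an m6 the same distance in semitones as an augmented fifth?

Yes

A minor sixth = 8 semitones = an augmented fifth; enharmonically equal.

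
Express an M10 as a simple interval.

Each octave removed subtracts seven from the number: 10 − 7 = 3.
That makes a major tenth a compound major third — an octave plus a major third.

M3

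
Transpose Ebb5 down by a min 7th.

Seven letter names down from E: F.
A minor seventh spans 10 semitones, so from Ebb5 the target pitch is Fb4.

Fb4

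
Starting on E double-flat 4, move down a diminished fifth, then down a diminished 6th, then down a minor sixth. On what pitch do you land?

E sharp 2

A diminished fifth down from Ebb4 is Ab3.
Down a diminished sixth from Ab3: C#3 (7 semitones down).
C#3 down a minor sixth → E#2 (8 semitones).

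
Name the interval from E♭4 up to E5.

E to E is the same letter name, plus an octave — that makes it an octave of some quality.
The perfect octave is 12 semitones; here we have 13, one semitone wider: augmented.

augmented octave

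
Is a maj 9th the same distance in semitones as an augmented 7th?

A major ninth is 14 semitones but an augmented seventh is 12 semitones — different sizes.

No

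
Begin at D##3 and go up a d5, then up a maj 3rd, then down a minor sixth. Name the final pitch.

E##3

Up a diminished fifth from D##3: A#3 (6 semitones up).
A#3 up a major third → C##4 (4 semitones).
A minor sixth down from C##4 is E##3.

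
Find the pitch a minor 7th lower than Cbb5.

Dbb4

Counting seven letter names down from C lands on D.
A minor seventh spans 10 semitones, so from Cbb5 the target pitch is Dbb4.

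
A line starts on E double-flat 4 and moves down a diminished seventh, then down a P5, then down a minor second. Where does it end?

A 2

Ebb4 down a diminished seventh → F3 (9 semitones).
F3 down a perfect fifth → Bb2 (7 semitones).
Bb2 down a minor second → A2 (1 semitone).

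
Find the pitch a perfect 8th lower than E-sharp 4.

E-sharp 3

The letter stays E (same as the start), shifted an octave down.
A perfect octave is 12 semitones; 12 semitones down from E#4 gives E#3.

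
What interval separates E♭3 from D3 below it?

Descending from Eb3 to D3 is the same interval as ascending D3 to Eb3.
D to E spans two letter names (D-E) — that makes it a second of some quality.
A major second would be 2 semitones, but D3 to Eb3 is 1 — one semitone narrower, making it a minor second.

minor second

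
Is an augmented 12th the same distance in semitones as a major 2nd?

An augmented twelfth spans 20 semitones; a major second spans 2 semitones. They differ by 18.

No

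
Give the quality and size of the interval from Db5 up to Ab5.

D to A spans five letter names (D-E-F-G-A): a fifth.
Counting semitones, Db5→Ab5 is 7, which is the perfect fifth.

perfect fifth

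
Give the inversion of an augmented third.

The rule of nine gives the new number: 9 − 3 = 6, so a third becomes a sixth.
And augmented becomes diminished under inversion, so we get a diminished sixth.

d6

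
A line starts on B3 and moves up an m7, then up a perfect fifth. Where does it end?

Up a minor seventh from B3: A4 (10 semitones up).
A4 up a perfect fifth → E5 (7 semitones).

E5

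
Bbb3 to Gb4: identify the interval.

B to G spans six letter names (B-C-D-E-F-G): a sixth.
Counting semitones, Bbb3→Gb4 is 9, which is the major sixth.

major sixth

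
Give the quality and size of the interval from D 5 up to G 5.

P4

D to G spans four letter names (D-E-F-G) — that makes it a fourth of some quality.
Counting semitones, D5→G5 is 5, which is the perfect fourth.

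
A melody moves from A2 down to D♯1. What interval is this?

Descending from A2 to D#1 is the same interval as ascending D#1 to A2.
D to A spans five letter names (D-E-F-G-A), plus an octave — that makes it a twelfth of some quality.
A perfect twelfth would be 19 semitones; D#1 to A2 is 18, one semitone narrower, so the interval is diminished.
(Equivalently, a compound diminished fifth: a diminished fifth plus an octave.)

diminished twelfth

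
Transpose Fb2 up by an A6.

D3

The sixth takes the letter from F up to D.
Moving 10 semitones up from Fb2 (the size of an augmented sixth) reaches D3.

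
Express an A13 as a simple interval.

Take out an octave (7 from the number): 13 − 7 = 6.
So an augmented thirteenth is an octave plus an augmented sixth. The quality is unchanged.

A6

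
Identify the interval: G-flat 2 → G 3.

augmented octave

G to G is the same letter name, plus an octave, so the interval is some kind of octave.
The perfect octave is 12 semitones; here we have 13, one semitone wider: augmented.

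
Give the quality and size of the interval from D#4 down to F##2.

Descending from D#4 to F##2 is the same interval as ascending F##2 to D#4.
F to D spans six letter names (F-G-A-B-C-D), plus an octave: a thirteenth.
F##2 to D#4 is 20 semitones, a half step short of the major thirteenth (21), so this is minor.
(Equivalently, a compound minor sixth: a minor sixth plus an octave.)

minor 13th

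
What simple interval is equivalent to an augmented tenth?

augmented 3rd

Each octave removed subtracts seven from the number: 10 − 7 = 3.
Quality carries through unchanged, so the simple form is an augmented third.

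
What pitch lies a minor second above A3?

Bb3

The second takes the letter from A up to B.
A minor second spans 1 semitone, so from A3 the target pitch is Bb3.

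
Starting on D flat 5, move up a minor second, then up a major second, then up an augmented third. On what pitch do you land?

A minor second up from Db5 is Ebb5.
Up a major second from Ebb5: Fb5 (2 semitones up).
An augmented third up from Fb5 is A5.

A 5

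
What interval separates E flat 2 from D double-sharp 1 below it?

Descending from Eb2 to D##1 is the same interval as ascending D##1 to Eb2.
D to E spans two letter names (D-E), plus an octave — that makes it a ninth of some quality.
A major ninth would be 14 semitones; D##1 to Eb2 is 11, three semitones narrower, so the interval is doubly diminished.

doubly diminished 9th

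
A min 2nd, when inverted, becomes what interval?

major seventh

The rule of nine gives the new number: 9 − 2 = 7, so a second becomes a seventh.
And minor becomes major under inversion, so we get a major seventh.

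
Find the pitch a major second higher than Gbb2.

Abb2

Two letter names up from G: A.
A major second is 2 semitones; 2 semitones up from Gbb2 gives Abb2.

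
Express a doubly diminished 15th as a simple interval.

Take out an octave (7 from the number): 15 − 7 = 8.
So a doubly diminished fifteenth is an octave plus a doubly diminished octave. The quality is unchanged.

doubly diminished octave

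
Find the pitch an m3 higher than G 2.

Counting three letter names up from G lands on B.
Moving 3 semitones up from G2 (the size of a minor third) reaches Bb2.

B-flat 2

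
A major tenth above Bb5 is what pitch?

The tenth's letter: B up three letter names plus an octave → D.
A major tenth is 16 semitones; 16 semitones up from Bb5 gives D7.

D7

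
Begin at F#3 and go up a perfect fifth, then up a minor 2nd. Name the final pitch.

D4

F#3 up a perfect fifth → C#4 (7 semitones).
A minor second up from C#4 is D4.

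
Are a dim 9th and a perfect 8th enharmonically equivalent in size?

A diminished ninth = 12 semitones = a perfect octave; enharmonically equal.

Yes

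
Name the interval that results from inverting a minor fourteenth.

major 2nd

First reduce the compound minor fourteenth to its simple form, a minor seventh.
The rule of nine gives the new number: 9 − 7 = 2, so a seventh becomes a second.
The quality also flips — minor becomes major — giving a major second.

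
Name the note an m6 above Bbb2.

Gbb3

Six letter names up from B: G.
A minor sixth spans 8 semitones, so from Bbb2 the target pitch is Gbb3.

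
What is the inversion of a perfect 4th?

Interval numbers invert to sum to nine: 4 + 5 = 9, so a fourth inverts to a fifth.
The quality also flips — perfect stays perfect — giving a perfect fifth.

P5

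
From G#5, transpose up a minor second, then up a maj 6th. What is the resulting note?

A minor second up from G#5 is A5.
A major sixth up from A5 is F#6.

F#6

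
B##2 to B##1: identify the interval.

perfect octave

Descending from B##2 to B##1 is the same interval as ascending B##1 to B##2.
B to B is the same letter name, plus an octave, so the interval is some kind of octave.
The perfect octave spans 12 semitones, and B##1 to B##2 is exactly 12 semitones — so this is a perfect octave.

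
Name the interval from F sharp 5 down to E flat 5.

Descending from F#5 to Eb5 is the same interval as ascending Eb5 to F#5.
E to F spans two letter names (E-F): a second.
A major second would be 2 semitones; Eb5 to F#5 is 3, one semitone wider, so the interval is augmented.

augmented second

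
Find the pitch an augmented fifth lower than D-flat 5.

G-double-flat 4

The fifth takes the letter from D down to G.
An augmented fifth spans 8 semitones, so from Db5 the target pitch is Gbb4.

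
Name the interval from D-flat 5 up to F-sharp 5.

D to F spans three letter names (D-E-F): a third.
The major third is 4 semitones; here we have 5, one semitone wider: augmented.

augmented 3rd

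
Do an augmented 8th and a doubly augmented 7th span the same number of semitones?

Yes

An augmented octave = 13 semitones = a doubly augmented seventh; enharmonically equal.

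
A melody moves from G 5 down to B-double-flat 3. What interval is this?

Descending from G5 to Bbb3 is the same interval as ascending Bbb3 to G5.
B to G spans six letter names (B-C-D-E-F-G), plus an octave — that makes it a thirteenth of some quality.
Bbb3 to G5 spans 22 semitones — one semitone wider than the major thirteenth (21) — giving an augmented thirteenth.
(Equivalently, a compound augmented sixth: an augmented sixth plus an octave.)

augmented thirteenth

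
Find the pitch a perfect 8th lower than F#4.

F#3

An octave keeps the letter name F, an octave down from F.
A perfect octave spans 12 semitones, so from F#4 the target pitch is F#3.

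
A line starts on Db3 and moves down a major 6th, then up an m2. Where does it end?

Down a major sixth from Db3: Fb2 (9 semitones down).
Up a minor second from Fb2: Gbb2 (1 semitone up).

Gbb2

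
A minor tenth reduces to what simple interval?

m3

Each octave removed subtracts seven from the number: 10 − 7 = 3.
Quality carries through unchanged, so the simple form is a minor third.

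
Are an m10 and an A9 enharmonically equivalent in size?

Yes

A minor tenth = 15 semitones = an augmented ninth; enharmonically equal.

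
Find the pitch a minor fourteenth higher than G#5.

Counting seven letter names plus an octave up from G lands on F.
A minor fourteenth spans 22 semitones, so from G#5 the target pitch is F#7.

F#7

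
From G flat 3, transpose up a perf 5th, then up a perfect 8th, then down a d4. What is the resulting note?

A perfect fifth up from Gb3 is Db4.
A perfect octave up from Db4 is Db5.
Db5 down a diminished fourth → A4 (4 semitones).

A 4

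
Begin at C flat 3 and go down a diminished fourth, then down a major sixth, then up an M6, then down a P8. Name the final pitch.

G 1

Cb3 down a diminished fourth → G2 (4 semitones).
Down a major sixth from G2: Bb1 (9 semitones down).
Up a major sixth from Bb1: G2 (9 semitones up).
G2 down a perfect octave → G1 (12 semitones).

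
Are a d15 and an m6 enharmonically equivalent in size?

No

A diminished fifteenth spans 23 semitones; a minor sixth spans 8 semitones. They differ by 15.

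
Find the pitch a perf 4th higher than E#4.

A#4

Counting four letter names up from E lands on A.
A perfect fourth spans 5 semitones, so from E#4 the target pitch is A#4.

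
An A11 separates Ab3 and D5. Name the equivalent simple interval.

A4

Each octave removed subtracts seven from the number: 11 − 7 = 4.
Quality carries through unchanged, so the simple form is an augmented fourth.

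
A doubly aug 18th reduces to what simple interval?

Take out 2 octaves (14 from the number): 18 − 14 = 4.
So a doubly augmented eighteenth is 2 octaves plus a doubly augmented fourth. The quality is unchanged.

doubly augmented 4th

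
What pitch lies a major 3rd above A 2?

Three letter names up from A: C.
Moving 4 semitones up from A2 (the size of a major third) reaches C#3.

C sharp 3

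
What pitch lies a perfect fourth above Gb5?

The fourth takes the letter from G up to C.
Moving 5 semitones up from Gb5 (the size of a perfect fourth) reaches Cb6.

Cb6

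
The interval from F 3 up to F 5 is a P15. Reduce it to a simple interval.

Each octave removed subtracts seven from the number: 15 − 7 = 8.
That makes a perfect fifteenth a compound perfect octave — an octave plus a perfect octave.

perfect octave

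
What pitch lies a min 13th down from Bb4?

D3

Counting six letter names plus an octave down from B lands on D.
A minor thirteenth spans 20 semitones, so from Bb4 the target pitch is D3.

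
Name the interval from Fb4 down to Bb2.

diminished twelfth

Descending from Fb4 to Bb2 is the same interval as ascending Bb2 to Fb4.
B to F spans five letter names (B-C-D-E-F), plus an octave: a twelfth.
A perfect twelfth would be 19 semitones; Bb2 to Fb4 is 18, one semitone narrower, so the interval is diminished.
(Equivalently, a compound diminished fifth: a diminished fifth plus an octave.)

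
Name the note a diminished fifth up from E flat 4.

Five letter names up from E: B.
A diminished fifth spans 6 semitones, so from Eb4 the target pitch is Bbb4.

B double-flat 4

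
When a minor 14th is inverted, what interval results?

First reduce the compound minor fourteenth to its simple form, a minor seventh.
Inverted interval numbers add to nine, so a seventh pairs with a second (7 + 2 = 9).
And minor becomes major under inversion, so we get a major second.

M2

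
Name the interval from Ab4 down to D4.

diminished 5th

Descending from Ab4 to D4 is the same interval as ascending D4 to Ab4.
D to A spans five letter names (D-E-F-G-A): a fifth.
The perfect fifth is 7 semitones; here we have 6, one semitone narrower: diminished.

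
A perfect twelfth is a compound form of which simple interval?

perfect fifth

Subtracting seven from the interval number removes an octave: 12 − 7 = 5.
That makes a perfect twelfth a compound perfect fifth — an octave plus a perfect fifth.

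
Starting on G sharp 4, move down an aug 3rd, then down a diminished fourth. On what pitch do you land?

B 3

Down an augmented third from G#4: Eb4 (5 semitones down).
A diminished fourth down from Eb4 is B3.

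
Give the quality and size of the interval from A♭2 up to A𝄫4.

diminished fifteenth

A to A is the same letter name, plus 2 octaves: a fifteenth.
The perfect fifteenth is 24 semitones; here we have 23, one semitone narrower: diminished.
(Equivalently, a compound diminished octave: a diminished octave plus an octave.)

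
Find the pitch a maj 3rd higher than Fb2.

Three letter names up from F: A.
A major third is 4 semitones; 4 semitones up from Fb2 gives Ab2.

Ab2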